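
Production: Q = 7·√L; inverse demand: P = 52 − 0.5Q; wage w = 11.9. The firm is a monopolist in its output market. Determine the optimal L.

L* = 25

Marginal revenue from the inverse demand is MR = 52 − Q.
The marginal product is MP_L = 3.5·L^(-1/2).
A monopolist hires until marginal revenue product equals the wage: MR·MP_L = w.
At L, Q = 7·√L. Substituting and solving: (52 − 7·√L)·3.5·L^(-1/2) = 11.9 gives L = 25.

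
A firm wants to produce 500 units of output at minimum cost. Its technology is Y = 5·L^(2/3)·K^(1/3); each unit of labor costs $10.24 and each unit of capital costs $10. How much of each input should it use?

L* = 125, K* = 64

Cost minimization requires the marginal rate of technical substitution to equal the input-price ratio: MP_L/MP_K = w/r.
Here MP_L/MP_K = (2/3)·(K/L)/(1/3) = 2·(K/L). Setting this equal to 10.24/10 = 1.024 gives K = 0.512L.
Substituting into Y = 500: 5·L^(2/3)·(0.512L)^(1/3) = 500.
Solving, L = 125 and K = 64.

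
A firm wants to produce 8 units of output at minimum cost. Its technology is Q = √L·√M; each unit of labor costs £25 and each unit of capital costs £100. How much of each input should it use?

Cost minimization requires the marginal rate of technical substitution to equal the input-price ratio: MP_L/MP_M = w/r.
Here MP_L/MP_M = (1/2)·(M/L)/(1/2) = (M/L). Setting this equal to 25/100 = 0.25 gives M = 0.25L.
Substituting into Q = 8: L^(1/2)·(0.25L)^(1/2) = 8.
Solving, L = 16 and M = 4.

L* = 16, M* = 4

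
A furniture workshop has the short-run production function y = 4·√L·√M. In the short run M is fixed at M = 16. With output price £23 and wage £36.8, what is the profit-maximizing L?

With M = 16, MP_L = (1/2)·4·L^(-1/2)·16^(1/2) = 8·L^(-1/2).
Profit maximization for a price taker requires P·MP_L = w: 23·8·L^(-1/2) = 36.8.
So L^(-1/2) = 0.2, which gives L = 25.

L* = 25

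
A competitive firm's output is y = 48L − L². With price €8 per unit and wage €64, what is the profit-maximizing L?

The marginal product of L is MP_L = 48 − 2L.
A price-taking firm hires until the value of the marginal product equals the wage: P·MP_L = w, so 8·(48 − 2L) = 64.
Then 48 − 2L = 8, giving L = 20.

L* = 20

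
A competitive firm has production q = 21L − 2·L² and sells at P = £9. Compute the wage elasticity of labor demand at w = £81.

From P·MP_L = w with MP_L = 21 − 4L, labor demand is L(w) = (21 − w/9)/4.
dL/dw = −1/(36) = -1/36.
At w = 81, L = 3, so ε = (dL/dw)·(w/L) = (-1/36)·(81/3) = -0.75.

ε = -0.75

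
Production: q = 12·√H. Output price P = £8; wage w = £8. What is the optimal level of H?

H* = 36

MP_H = (1/2)·12·H^(-1/2) = 6·H^(-1/2).
Profit maximization for a price taker requires P·MP_H = w: 8·6·H^(-1/2) = 8.
So H^(-1/2) = 1/6, which gives H = 36.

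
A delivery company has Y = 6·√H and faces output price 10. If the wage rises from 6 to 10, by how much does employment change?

ΔH = -16

From P·MP_H = w with MP_H = 3·H^(-1/2), the labor demand is H(w) = (30/w)^(2).
At w = 6: H = 25. At w = 10: H = 9.
ΔH = 9 − 25 = -16.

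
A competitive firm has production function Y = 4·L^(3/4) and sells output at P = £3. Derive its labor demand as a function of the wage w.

L(w) = 6561/w^(4)

MP_L = (3/4)·4·L^(-1/4) = 3·L^(-1/4).
Setting P·MP_L = w: 9·L^(-1/4) = w.
Solving for L: L^(-1/4) = w/9, so L = (9/w)^(4).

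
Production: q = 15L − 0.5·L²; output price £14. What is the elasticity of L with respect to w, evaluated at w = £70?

ε = -0.5

From P·MP_L = w with MP_L = 15 − L, labor demand is L(w) = 15 − w/14.
dL/dw = −1/(14) = -1/14.
At w = 70, L = 10, so ε = (dL/dw)·(w/L) = (-1/14)·(70/10) = -0.5.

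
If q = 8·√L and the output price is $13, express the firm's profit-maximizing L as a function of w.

L(w) = 2704/w²

MP_L = (1/2)·8·L^(-1/2) = 4·L^(-1/2).
Setting P·MP_L = w: 52·L^(-1/2) = w.
Solving for L: L^(-1/2) = w/52, so L = (52/w)^(2).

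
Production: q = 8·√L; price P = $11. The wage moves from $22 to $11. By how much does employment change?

ΔL = 12

From P·MP_L = w with MP_L = 4·L^(-1/2), the labor demand is L(w) = (44/w)^(2).
At w = 22: L = 4. At w = 11: L = 16.
ΔL = 16 − 4 = 12.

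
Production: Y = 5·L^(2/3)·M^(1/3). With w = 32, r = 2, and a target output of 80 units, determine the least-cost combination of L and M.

L* = 8, M* = 64

Cost minimization requires the marginal rate of technical substitution to equal the input-price ratio: MP_L/MP_M = w/r.
Here MP_L/MP_M = (2/3)·(M/L)/(1/3) = 2·(M/L). Setting this equal to 32/2 = 16 gives M = 8L.
Substituting into Y = 80: 5·L^(2/3)·(8L)^(1/3) = 80.
Solving, L = 8 and M = 64.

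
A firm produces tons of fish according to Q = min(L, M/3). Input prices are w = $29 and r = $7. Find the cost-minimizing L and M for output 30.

L* = 30, M* = 90

With a fixed-proportions technology, the cost-minimizing bundle uses no slack in either input: L = M/3 = Q.
So L = 30 and M = 3·30 = 90.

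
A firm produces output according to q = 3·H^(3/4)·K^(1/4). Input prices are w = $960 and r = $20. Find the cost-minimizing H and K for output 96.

Cost minimization requires the marginal rate of technical substitution to equal the input-price ratio: MP_H/MP_K = w/r.
Here MP_H/MP_K = (3/4)·(K/H)/(1/4) = 3·(K/H). Setting this equal to 960/20 = 48 gives K = 16H.
Substituting into q = 96: 3·H^(3/4)·(16H)^(1/4) = 96.
Solving, H = 16 and K = 256.

H* = 16, K* = 256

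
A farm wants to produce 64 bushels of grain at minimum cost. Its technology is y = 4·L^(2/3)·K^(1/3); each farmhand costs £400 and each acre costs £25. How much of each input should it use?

L* = 8, K* = 64

Cost minimization requires the marginal rate of technical substitution to equal the input-price ratio: MP_L/MP_K = w/r.
Here MP_L/MP_K = (2/3)·(K/L)/(1/3) = 2·(K/L). Setting this equal to 400/25 = 16 gives K = 8L.
Substituting into y = 64: 4·L^(2/3)·(8L)^(1/3) = 64.
Solving, L = 8 and K = 64.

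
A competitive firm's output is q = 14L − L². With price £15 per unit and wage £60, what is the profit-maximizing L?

L* = 5

The marginal product of L is MP_L = 14 − 2L.
A price-taking firm hires until the value of the marginal product equals the wage: P·MP_L = w, so 15·(14 − 2L) = 60.
Then 14 − 2L = 4, giving L = 5.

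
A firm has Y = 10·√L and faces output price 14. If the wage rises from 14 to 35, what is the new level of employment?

L* = 4

From P·MP_L = w with MP_L = 5·L^(-1/2), the labor demand is L(w) = (70/w)^(2).
At w = 14: L = 25. At w = 35: L = 4.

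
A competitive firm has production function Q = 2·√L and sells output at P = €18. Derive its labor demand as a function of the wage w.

MP_L = (1/2)·2·L^(-1/2) = L^(-1/2).
Setting P·MP_L = w: 18·L^(-1/2) = w.
Solving for L: L^(-1/2) = w/18, so L = (18/w)^(2).

L(w) = 324/w²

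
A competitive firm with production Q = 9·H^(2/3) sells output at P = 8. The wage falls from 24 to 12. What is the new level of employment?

H* = 64

From P·MP_H = w with MP_H = 6·H^(-1/3), the labor demand is H(w) = (48/w)^(3).
At w = 24: H = 8. At w = 12: H = 64.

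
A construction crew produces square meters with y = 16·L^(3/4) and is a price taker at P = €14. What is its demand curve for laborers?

L(w) = (168/w)^(4)

MP_L = (3/4)·16·L^(-1/4) = 12·L^(-1/4).
Setting P·MP_L = w: 168·L^(-1/4) = w.
Solving for L: L^(-1/4) = w/168, so L = (168/w)^(4).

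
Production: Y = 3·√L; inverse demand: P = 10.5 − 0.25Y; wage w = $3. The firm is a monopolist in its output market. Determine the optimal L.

Marginal revenue from the inverse demand is MR = 10.5 − 0.5Y.
The marginal product is MP_L = 1.5·L^(-1/2).
A monopolist hires until marginal revenue product equals the wage: MR·MP_L = w.
At L, Y = 3·√L. Substituting and solving: (10.5 − 1.5·√L)·1.5·L^(-1/2) = 3 gives L = 9.

L* = 9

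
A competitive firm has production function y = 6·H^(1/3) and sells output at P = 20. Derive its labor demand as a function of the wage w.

H(w) = (40/w)^(3/2)

MP_H = (1/3)·6·H^(-2/3) = 2·H^(-2/3).
Setting P·MP_H = w: 40·H^(-2/3) = w.
Solving for H: H^(-2/3) = w/40, so H = (40/w)^(3/2).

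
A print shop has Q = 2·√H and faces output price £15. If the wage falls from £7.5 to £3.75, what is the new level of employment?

H* = 16

From P·MP_H = w with MP_H = H^(-1/2), the labor demand is H(w) = (15/w)^(2).
At w = 7.5: H = 4. At w = 3.75: H = 16.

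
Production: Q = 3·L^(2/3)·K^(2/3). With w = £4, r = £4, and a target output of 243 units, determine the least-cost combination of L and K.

Cost minimization requires the marginal rate of technical substitution to equal the input-price ratio: MP_L/MP_K = w/r.
Here MP_L/MP_K = (2/3)·(K/L)/(2/3) = (K/L). Setting this equal to 4/4 = 1 gives K = L.
Substituting into Q = 243: 3·L^(2/3)·(L)^(2/3) = 243.
Solving, L = 27 and K = 27.

L* = 27, K* = 27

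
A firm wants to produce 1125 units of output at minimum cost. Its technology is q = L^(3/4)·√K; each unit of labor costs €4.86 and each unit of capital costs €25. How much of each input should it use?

Cost minimization requires the marginal rate of technical substitution to equal the input-price ratio: MP_L/MP_K = w/r.
Here MP_L/MP_K = (3/4)·(K/L)/(1/2) = 1.5·(K/L). Setting this equal to 4.86/25 = 0.1944 gives K = 0.1296L.
Substituting into q = 1125: L^(3/4)·(0.1296L)^(1/2) = 1125.
Solving, L = 625 and K = 81.

L* = 625, K* = 81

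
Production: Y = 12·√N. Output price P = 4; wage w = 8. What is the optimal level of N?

MP_N = (1/2)·12·N^(-1/2) = 6·N^(-1/2).
Profit maximization for a price taker requires P·MP_N = w: 4·6·N^(-1/2) = 8.
So N^(-1/2) = 1/3, which gives N = 9.

N* = 9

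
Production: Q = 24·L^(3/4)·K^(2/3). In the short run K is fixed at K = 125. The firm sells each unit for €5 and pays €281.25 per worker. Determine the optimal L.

With K = 125, MP_L = (3/4)·24·L^(-1/4)·125^(2/3) = 450·L^(-1/4).
Profit maximization for a price taker requires P·MP_L = w: 5·450·L^(-1/4) = 281.25.
So L^(-1/4) = 0.125, which gives L = 4096.

L* = 4096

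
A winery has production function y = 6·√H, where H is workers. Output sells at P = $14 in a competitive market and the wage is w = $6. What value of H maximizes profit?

MP_H = (1/2)·6·H^(-1/2) = 3·H^(-1/2).
Profit maximization for a price taker requires P·MP_H = w: 14·3·H^(-1/2) = 6.
So H^(-1/2) = 1/7, which gives H = 49.

H* = 49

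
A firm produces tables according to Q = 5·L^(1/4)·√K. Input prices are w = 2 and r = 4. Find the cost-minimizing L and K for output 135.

Cost minimization requires the marginal rate of technical substitution to equal the input-price ratio: MP_L/MP_K = w/r.
Here MP_L/MP_K = (1/4)·(K/L)/(1/2) = 0.5·(K/L). Setting this equal to 2/4 = 0.5 gives K = L.
Substituting into Q = 135: 5·L^(1/4)·(L)^(1/2) = 135.
Solving, L = 81 and K = 81.

L* = 81, K* = 81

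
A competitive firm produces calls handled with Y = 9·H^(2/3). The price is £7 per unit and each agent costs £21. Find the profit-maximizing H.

H* = 8

MP_H = (2/3)·9·H^(-1/3) = 6·H^(-1/3).
Profit maximization for a price taker requires P·MP_H = w: 7·6·H^(-1/3) = 21.
So H^(-1/3) = 0.5, which gives H = 8.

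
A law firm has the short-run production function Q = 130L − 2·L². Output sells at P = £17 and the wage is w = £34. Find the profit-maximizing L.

The marginal product of L is MP_L = 130 − 4L.
A price-taking firm hires until the value of the marginal product equals the wage: P·MP_L = w, so 17·(130 − 4L) = 34.
Then 130 − 4L = 2, giving L = 32.

L* = 32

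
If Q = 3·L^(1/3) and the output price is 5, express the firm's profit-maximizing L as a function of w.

L(w) = (5/w)^(3/2)

MP_L = (1/3)·3·L^(-2/3) = L^(-2/3).
Setting P·MP_L = w: 5·L^(-2/3) = w.
Solving for L: L^(-2/3) = w/5, so L = (5/w)^(3/2).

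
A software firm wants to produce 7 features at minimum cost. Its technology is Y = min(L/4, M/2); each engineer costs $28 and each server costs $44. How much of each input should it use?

With a fixed-proportions technology, the cost-minimizing bundle uses no slack in either input: L/4 = M/2 = Y.
So L = 4·7 = 28 and M = 2·7 = 14.

L* = 28, M* = 14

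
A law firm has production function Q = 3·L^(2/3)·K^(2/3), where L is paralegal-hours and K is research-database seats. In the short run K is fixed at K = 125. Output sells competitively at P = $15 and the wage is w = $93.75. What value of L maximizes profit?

With K = 125, MP_L = (2/3)·3·L^(-1/3)·125^(2/3) = 50·L^(-1/3).
Profit maximization for a price taker requires P·MP_L = w: 15·50·L^(-1/3) = 93.75.
So L^(-1/3) = 0.125, which gives L = 512.

L* = 512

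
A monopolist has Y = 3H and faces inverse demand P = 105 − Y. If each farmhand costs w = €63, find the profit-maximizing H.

Marginal revenue from the inverse demand is MR = 105 − 2Y.
The marginal product is MP_H = 3.
A monopolist hires until marginal revenue product equals the wage: MR·MP_H = w.
(105 − 6H)·3 = 63, so H = 14.

H* = 14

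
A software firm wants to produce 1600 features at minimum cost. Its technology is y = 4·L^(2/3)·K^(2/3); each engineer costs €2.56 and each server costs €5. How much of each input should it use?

L* = 125, K* = 64

Cost minimization requires the marginal rate of technical substitution to equal the input-price ratio: MP_L/MP_K = w/r.
Here MP_L/MP_K = (2/3)·(K/L)/(2/3) = (K/L). Setting this equal to 2.56/5 = 0.512 gives K = 0.512L.
Substituting into y = 1600: 4·L^(2/3)·(0.512L)^(2/3) = 1600.
Solving, L = 125 and K = 64.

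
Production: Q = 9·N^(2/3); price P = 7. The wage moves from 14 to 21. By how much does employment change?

ΔN = -19

From P·MP_N = w with MP_N = 6·N^(-1/3), the labor demand is N(w) = (42/w)^(3).
At w = 14: N = 27. At w = 21: N = 8.
ΔN = 8 − 27 = -19.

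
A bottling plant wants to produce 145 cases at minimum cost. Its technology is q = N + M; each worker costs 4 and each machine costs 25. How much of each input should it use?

The inputs are perfect substitutes, so the firm uses whichever has the lower cost per unit of output.
Cost per unit of output via N is 4; via M it is 25. N is cheaper.
Producing q = 145 with N alone: N = 145, M = 0.

N* = 145, M* = 0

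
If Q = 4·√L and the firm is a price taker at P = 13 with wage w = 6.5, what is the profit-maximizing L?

MP_L = (1/2)·4·L^(-1/2) = 2·L^(-1/2).
Profit maximization for a price taker requires P·MP_L = w: 13·2·L^(-1/2) = 6.5.
So L^(-1/2) = 0.25, which gives L = 16.

L* = 16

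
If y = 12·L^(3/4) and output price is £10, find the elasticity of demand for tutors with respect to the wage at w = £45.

ε = -4

MP_L = (3/4)·12·L^(-1/4), so P·MP_L = w gives 90·L^(-1/4) = w.
Solving, L(w) = (90/w)^(4). This is a constant-elasticity form: L ∝ w^(−4), so ε = −4.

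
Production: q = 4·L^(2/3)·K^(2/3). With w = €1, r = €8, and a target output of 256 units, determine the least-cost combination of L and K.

L* = 64, K* = 8

Cost minimization requires the marginal rate of technical substitution to equal the input-price ratio: MP_L/MP_K = w/r.
Here MP_L/MP_K = (2/3)·(K/L)/(2/3) = (K/L). Setting this equal to 1/8 = 0.125 gives K = 0.125L.
Substituting into q = 256: 4·L^(2/3)·(0.125L)^(2/3) = 256.
Solving, L = 64 and K = 8.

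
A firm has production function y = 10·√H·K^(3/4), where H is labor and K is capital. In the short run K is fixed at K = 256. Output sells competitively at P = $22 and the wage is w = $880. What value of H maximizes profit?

H* = 64

With K = 256, MP_H = (1/2)·10·H^(-1/2)·256^(3/4) = 320·H^(-1/2).
Profit maximization for a price taker requires P·MP_H = w: 22·320·H^(-1/2) = 880.
So H^(-1/2) = 0.125, which gives H = 64.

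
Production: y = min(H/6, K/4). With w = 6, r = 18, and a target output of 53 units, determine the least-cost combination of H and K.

With a fixed-proportions technology, the cost-minimizing bundle uses no slack in either input: H/6 = K/4 = y.
So H = 6·53 = 318 and K = 4·53 = 212.

H* = 318, K* = 212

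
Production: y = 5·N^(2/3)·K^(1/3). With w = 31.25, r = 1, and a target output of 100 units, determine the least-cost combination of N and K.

Cost minimization requires the marginal rate of technical substitution to equal the input-price ratio: MP_N/MP_K = w/r.
Here MP_N/MP_K = (2/3)·(K/N)/(1/3) = 2·(K/N). Setting this equal to 31.25/1 = 31.25 gives K = 15.625N.
Substituting into y = 100: 5·N^(2/3)·(15.625N)^(1/3) = 100.
Solving, N = 8 and K = 125.

N* = 8, K* = 125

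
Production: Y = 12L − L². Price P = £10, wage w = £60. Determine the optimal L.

L* = 3

The marginal product of L is MP_L = 12 − 2L.
A price-taking firm hires until the value of the marginal product equals the wage: P·MP_L = w, so 10·(12 − 2L) = 60.
Then 12 − 2L = 6, giving L = 3.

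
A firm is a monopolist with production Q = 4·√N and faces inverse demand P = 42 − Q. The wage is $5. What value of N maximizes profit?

Marginal revenue from the inverse demand is MR = 42 − 2Q.
The marginal product is MP_N = 2·N^(-1/2).
A monopolist hires until marginal revenue product equals the wage: MR·MP_N = w.
At N, Q = 4·√N. Substituting and solving: (42 − 8·√N)·2·N^(-1/2) = 5 gives N = 16.

N* = 16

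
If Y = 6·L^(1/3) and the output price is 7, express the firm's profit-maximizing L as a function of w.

L(w) = (14/w)^(3/2)

MP_L = (1/3)·6·L^(-2/3) = 2·L^(-2/3).
Setting P·MP_L = w: 14·L^(-2/3) = w.
Solving for L: L^(-2/3) = w/14, so L = (14/w)^(3/2).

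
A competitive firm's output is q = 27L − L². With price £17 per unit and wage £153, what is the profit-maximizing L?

L* = 9

The marginal product of L is MP_L = 27 − 2L.
A price-taking firm hires until the value of the marginal product equals the wage: P·MP_L = w, so 17·(27 − 2L) = 153.
Then 27 − 2L = 9, giving L = 9.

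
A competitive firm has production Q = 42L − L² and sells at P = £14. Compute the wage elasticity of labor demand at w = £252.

ε = -0.75

From P·MP_L = w with MP_L = 42 − 2L, labor demand is L(w) = (42 − w/14)/2.
dL/dw = −1/(28) = -1/28.
At w = 252, L = 12, so ε = (dL/dw)·(w/L) = (-1/28)·(252/12) = -0.75.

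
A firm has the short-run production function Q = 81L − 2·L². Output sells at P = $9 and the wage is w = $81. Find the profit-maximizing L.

The marginal product of L is MP_L = 81 − 4L.
A price-taking firm hires until the value of the marginal product equals the wage: P·MP_L = w, so 9·(81 − 4L) = 81.
Then 81 − 4L = 9, giving L = 18.

L* = 18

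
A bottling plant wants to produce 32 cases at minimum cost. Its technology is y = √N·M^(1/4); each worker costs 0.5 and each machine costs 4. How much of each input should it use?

N* = 256, M* = 16

Cost minimization requires the marginal rate of technical substitution to equal the input-price ratio: MP_N/MP_M = w/r.
Here MP_N/MP_M = (1/2)·(M/N)/(1/4) = 2·(M/N). Setting this equal to 0.5/4 = 0.125 gives M = 0.0625N.
Substituting into y = 32: N^(1/2)·(0.0625N)^(1/4) = 32.
Solving, N = 256 and M = 16.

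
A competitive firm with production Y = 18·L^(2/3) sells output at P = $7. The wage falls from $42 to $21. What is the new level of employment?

L* = 64

From P·MP_L = w with MP_L = 12·L^(-1/3), the labor demand is L(w) = (84/w)^(3).
At w = 42: L = 8. At w = 21: L = 64.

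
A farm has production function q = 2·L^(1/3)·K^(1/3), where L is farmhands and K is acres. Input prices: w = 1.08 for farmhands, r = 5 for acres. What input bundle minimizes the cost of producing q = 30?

Cost minimization requires the marginal rate of technical substitution to equal the input-price ratio: MP_L/MP_K = w/r.
Here MP_L/MP_K = (1/3)·(K/L)/(1/3) = (K/L). Setting this equal to 1.08/5 = 0.216 gives K = 0.216L.
Substituting into q = 30: 2·L^(1/3)·(0.216L)^(1/3) = 30.
Solving, L = 125 and K = 27.

L* = 125, K* = 27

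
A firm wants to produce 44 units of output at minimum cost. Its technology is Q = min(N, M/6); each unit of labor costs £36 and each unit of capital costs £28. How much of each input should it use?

N* = 44, M* = 264

With a fixed-proportions technology, the cost-minimizing bundle uses no slack in either input: N = M/6 = Q.
So N = 44 and M = 6·44 = 264.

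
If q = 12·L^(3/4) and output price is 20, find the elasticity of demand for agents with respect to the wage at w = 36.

MP_L = (3/4)·12·L^(-1/4), so P·MP_L = w gives 180·L^(-1/4) = w.
Solving, L(w) = (180/w)^(4). This is a constant-elasticity form: L ∝ w^(−4), so ε = −4.

ε = -4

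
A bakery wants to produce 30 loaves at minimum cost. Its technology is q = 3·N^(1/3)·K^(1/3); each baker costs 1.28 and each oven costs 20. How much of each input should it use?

Cost minimization requires the marginal rate of technical substitution to equal the input-price ratio: MP_N/MP_K = w/r.
Here MP_N/MP_K = (1/3)·(K/N)/(1/3) = (K/N). Setting this equal to 1.28/20 = 0.064 gives K = 0.064N.
Substituting into q = 30: 3·N^(1/3)·(0.064N)^(1/3) = 30.
Solving, N = 125 and K = 8.

N* = 125, K* = 8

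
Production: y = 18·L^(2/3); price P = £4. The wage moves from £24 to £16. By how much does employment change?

ΔL = 19

From P·MP_L = w with MP_L = 12·L^(-1/3), the labor demand is L(w) = (48/w)^(3).
At w = 24: L = 8. At w = 16: L = 27.
ΔL = 27 − 8 = 19.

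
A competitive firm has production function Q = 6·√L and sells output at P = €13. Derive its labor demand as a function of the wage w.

MP_L = (1/2)·6·L^(-1/2) = 3·L^(-1/2).
Setting P·MP_L = w: 39·L^(-1/2) = w.
Solving for L: L^(-1/2) = w/39, so L = (39/w)^(2).

L(w) = 1521/w²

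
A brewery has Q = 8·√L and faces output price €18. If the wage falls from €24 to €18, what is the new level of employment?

L* = 16

From P·MP_L = w with MP_L = 4·L^(-1/2), the labor demand is L(w) = (72/w)^(2).
At w = 24: L = 9. At w = 18: L = 16.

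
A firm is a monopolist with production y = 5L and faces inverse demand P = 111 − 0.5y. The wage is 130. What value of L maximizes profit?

L* = 17

Marginal revenue from the inverse demand is MR = 111 − y.
The marginal product is MP_L = 5.
A monopolist hires until marginal revenue product equals the wage: MR·MP_L = w.
(111 − 5L)·5 = 130, so L = 17.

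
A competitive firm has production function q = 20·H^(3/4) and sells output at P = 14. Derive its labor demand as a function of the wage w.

MP_H = (3/4)·20·H^(-1/4) = 15·H^(-1/4).
Setting P·MP_H = w: 210·H^(-1/4) = w.
Solving for H: H^(-1/4) = w/210, so H = (210/w)^(4).

H(w) = (210/w)^(4)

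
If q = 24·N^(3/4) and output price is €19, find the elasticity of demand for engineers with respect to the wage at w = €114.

MP_N = (3/4)·24·N^(-1/4), so P·MP_N = w gives 342·N^(-1/4) = w.
Solving, N(w) = (342/w)^(4). This is a constant-elasticity form: N ∝ w^(−4), so ε = −4.

ε = -4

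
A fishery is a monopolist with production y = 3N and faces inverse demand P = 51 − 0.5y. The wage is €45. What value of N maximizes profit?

Marginal revenue from the inverse demand is MR = 51 − y.
The marginal product is MP_N = 3.
A monopolist hires until marginal revenue product equals the wage: MR·MP_N = w.
(51 − 3N)·3 = 45, so N = 12.

N* = 12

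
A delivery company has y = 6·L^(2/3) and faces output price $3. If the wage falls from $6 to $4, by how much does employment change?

From P·MP_L = w with MP_L = 4·L^(-1/3), the labor demand is L(w) = (12/w)^(3).
At w = 6: L = 8. At w = 4: L = 27.
ΔL = 27 − 8 = 19.

ΔL = 19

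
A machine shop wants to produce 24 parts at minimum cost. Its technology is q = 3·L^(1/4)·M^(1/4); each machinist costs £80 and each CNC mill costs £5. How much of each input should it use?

L* = 16, M* = 256

Cost minimization requires the marginal rate of technical substitution to equal the input-price ratio: MP_L/MP_M = w/r.
Here MP_L/MP_M = (1/4)·(M/L)/(1/4) = (M/L). Setting this equal to 80/5 = 16 gives M = 16L.
Substituting into q = 24: 3·L^(1/4)·(16L)^(1/4) = 24.
Solving, L = 16 and M = 256.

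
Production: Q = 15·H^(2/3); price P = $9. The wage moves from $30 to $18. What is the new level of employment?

From P·MP_H = w with MP_H = 10·H^(-1/3), the labor demand is H(w) = (90/w)^(3).
At w = 30: H = 27. At w = 18: H = 125.

H* = 125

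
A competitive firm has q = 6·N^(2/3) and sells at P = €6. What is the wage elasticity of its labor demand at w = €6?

ε = -3

MP_N = (2/3)·6·N^(-1/3), so P·MP_N = w gives 24·N^(-1/3) = w.
Solving, N(w) = (24/w)^(3). This is a constant-elasticity form: N ∝ w^(−3), so ε = −3.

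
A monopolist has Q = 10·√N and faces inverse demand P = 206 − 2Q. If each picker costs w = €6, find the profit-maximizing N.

N* = 25

Marginal revenue from the inverse demand is MR = 206 − 4Q.
The marginal product is MP_N = 5·N^(-1/2).
A monopolist hires until marginal revenue product equals the wage: MR·MP_N = w.
At N, Q = 10·√N. Substituting and solving: (206 − 40·√N)·5·N^(-1/2) = 6 gives N = 25.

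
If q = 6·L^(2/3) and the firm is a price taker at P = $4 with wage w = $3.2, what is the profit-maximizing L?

MP_L = (2/3)·6·L^(-1/3) = 4·L^(-1/3).
Profit maximization for a price taker requires P·MP_L = w: 4·4·L^(-1/3) = 3.2.
So L^(-1/3) = 0.2, which gives L = 125.

L* = 125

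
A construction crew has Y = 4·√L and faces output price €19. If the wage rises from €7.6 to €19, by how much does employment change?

ΔL = -21

From P·MP_L = w with MP_L = 2·L^(-1/2), the labor demand is L(w) = (38/w)^(2).
At w = 7.6: L = 25. At w = 19: L = 4.
ΔL = 4 − 25 = -21.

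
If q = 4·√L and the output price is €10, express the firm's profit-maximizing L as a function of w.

L(w) = 400/w²

MP_L = (1/2)·4·L^(-1/2) = 2·L^(-1/2).
Setting P·MP_L = w: 20·L^(-1/2) = w.
Solving for L: L^(-1/2) = w/20, so L = (20/w)^(2).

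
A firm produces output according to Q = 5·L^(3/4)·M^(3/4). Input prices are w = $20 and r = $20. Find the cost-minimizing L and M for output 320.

Cost minimization requires the marginal rate of technical substitution to equal the input-price ratio: MP_L/MP_M = w/r.
Here MP_L/MP_M = (3/4)·(M/L)/(3/4) = (M/L). Setting this equal to 20/20 = 1 gives M = L.
Substituting into Q = 320: 5·L^(3/4)·(L)^(3/4) = 320.
Solving, L = 16 and M = 16.

L* = 16, M* = 16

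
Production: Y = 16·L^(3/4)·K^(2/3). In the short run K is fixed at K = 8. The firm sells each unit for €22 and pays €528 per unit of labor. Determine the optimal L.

With K = 8, MP_L = (3/4)·16·L^(-1/4)·8^(2/3) = 48·L^(-1/4).
Profit maximization for a price taker requires P·MP_L = w: 22·48·L^(-1/4) = 528.
So L^(-1/4) = 0.5, which gives L = 16.

L* = 16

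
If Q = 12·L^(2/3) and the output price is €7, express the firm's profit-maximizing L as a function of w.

MP_L = (2/3)·12·L^(-1/3) = 8·L^(-1/3).
Setting P·MP_L = w: 56·L^(-1/3) = w.
Solving for L: L^(-1/3) = w/56, so L = (56/w)^(3).

L(w) = 175616/w³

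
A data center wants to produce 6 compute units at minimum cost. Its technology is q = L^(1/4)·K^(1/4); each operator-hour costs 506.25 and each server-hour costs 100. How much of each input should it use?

L* = 16, K* = 81

Cost minimization requires the marginal rate of technical substitution to equal the input-price ratio: MP_L/MP_K = w/r.
Here MP_L/MP_K = (1/4)·(K/L)/(1/4) = (K/L). Setting this equal to 506.25/100 = 5.0625 gives K = 5.0625L.
Substituting into q = 6: L^(1/4)·(5.0625L)^(1/4) = 6.
Solving, L = 16 and K = 81.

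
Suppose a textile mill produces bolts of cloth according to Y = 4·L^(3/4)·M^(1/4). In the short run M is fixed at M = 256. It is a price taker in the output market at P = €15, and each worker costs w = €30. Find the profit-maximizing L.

With M = 256, MP_L = (3/4)·4·L^(-1/4)·256^(1/4) = 12·L^(-1/4).
Profit maximization for a price taker requires P·MP_L = w: 15·12·L^(-1/4) = 30.
So L^(-1/4) = 1/6, which gives L = 1296.

L* = 1296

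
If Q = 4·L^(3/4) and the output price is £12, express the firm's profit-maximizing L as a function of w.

L(w) = 1679616/w^(4)

MP_L = (3/4)·4·L^(-1/4) = 3·L^(-1/4).
Setting P·MP_L = w: 36·L^(-1/4) = w.
Solving for L: L^(-1/4) = w/36, so L = (36/w)^(4).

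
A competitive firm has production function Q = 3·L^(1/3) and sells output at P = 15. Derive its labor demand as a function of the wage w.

MP_L = (1/3)·3·L^(-2/3) = L^(-2/3).
Setting P·MP_L = w: 15·L^(-2/3) = w.
Solving for L: L^(-2/3) = w/15, so L = (15/w)^(3/2).

L(w) = (15/w)^(3/2)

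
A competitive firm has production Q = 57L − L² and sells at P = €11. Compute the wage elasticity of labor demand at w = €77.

ε = -0.14

From P·MP_L = w with MP_L = 57 − 2L, labor demand is L(w) = (57 − w/11)/2.
dL/dw = −1/(22) = -1/22.
At w = 77, L = 25, so ε = (dL/dw)·(w/L) = (-1/22)·(77/25) = -0.14.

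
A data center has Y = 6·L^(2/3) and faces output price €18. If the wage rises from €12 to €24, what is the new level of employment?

L* = 27

From P·MP_L = w with MP_L = 4·L^(-1/3), the labor demand is L(w) = (72/w)^(3).
At w = 12: L = 216. At w = 24: L = 27.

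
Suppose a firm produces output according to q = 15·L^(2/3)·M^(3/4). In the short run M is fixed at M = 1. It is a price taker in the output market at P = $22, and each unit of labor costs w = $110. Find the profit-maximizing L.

With M = 1, MP_L = (2/3)·15·L^(-1/3)·1^(3/4) = 10·L^(-1/3).
Profit maximization for a price taker requires P·MP_L = w: 22·10·L^(-1/3) = 110.
So L^(-1/3) = 0.5, which gives L = 8.

L* = 8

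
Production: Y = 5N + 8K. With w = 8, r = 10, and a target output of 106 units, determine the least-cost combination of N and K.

N* = 0, K* = 13.25

The inputs are perfect substitutes, so the firm uses whichever has the lower cost per unit of output.
Cost per unit of output via N is w/5 = 1.6; via K it is r/8 = 1.25. K is cheaper.
Producing Y = 106 with K alone: N = 0, K = 13.25.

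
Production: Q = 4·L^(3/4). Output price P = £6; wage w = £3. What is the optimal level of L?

MP_L = (3/4)·4·L^(-1/4) = 3·L^(-1/4).
Profit maximization for a price taker requires P·MP_L = w: 6·3·L^(-1/4) = 3.
So L^(-1/4) = 1/6, which gives L = 1296.

L* = 1296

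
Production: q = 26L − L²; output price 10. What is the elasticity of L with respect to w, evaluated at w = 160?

ε = -1.6

From P·MP_L = w with MP_L = 26 − 2L, labor demand is L(w) = (26 − w/10)/2.
dL/dw = −1/(20) = -0.05.
At w = 160, L = 5, so ε = (dL/dw)·(w/L) = (-0.05)·(160/5) = -1.6.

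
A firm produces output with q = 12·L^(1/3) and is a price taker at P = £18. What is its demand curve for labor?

MP_L = (1/3)·12·L^(-2/3) = 4·L^(-2/3).
Setting P·MP_L = w: 72·L^(-2/3) = w.
Solving for L: L^(-2/3) = w/72, so L = (72/w)^(3/2).

L(w) = (72/w)^(3/2)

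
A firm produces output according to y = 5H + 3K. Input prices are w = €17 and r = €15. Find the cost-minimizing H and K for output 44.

H* = 8.8, K* = 0

The inputs are perfect substitutes, so the firm uses whichever has the lower cost per unit of output.
Cost per unit of output via H is w/5 = 3.4; via K it is r/3 = 5. H is cheaper.
Producing y = 44 with H alone: H = 8.8, K = 0.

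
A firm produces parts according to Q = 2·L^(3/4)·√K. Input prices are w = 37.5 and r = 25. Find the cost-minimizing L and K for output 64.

Cost minimization requires the marginal rate of technical substitution to equal the input-price ratio: MP_L/MP_K = w/r.
Here MP_L/MP_K = (3/4)·(K/L)/(1/2) = 1.5·(K/L). Setting this equal to 37.5/25 = 1.5 gives K = L.
Substituting into Q = 64: 2·L^(3/4)·(L)^(1/2) = 64.
Solving, L = 16 and K = 16.

L* = 16, K* = 16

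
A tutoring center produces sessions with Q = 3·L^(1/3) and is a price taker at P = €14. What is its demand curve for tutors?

MP_L = (1/3)·3·L^(-2/3) = L^(-2/3).
Setting P·MP_L = w: 14·L^(-2/3) = w.
Solving for L: L^(-2/3) = w/14, so L = (14/w)^(3/2).

L(w) = (14/w)^(3/2)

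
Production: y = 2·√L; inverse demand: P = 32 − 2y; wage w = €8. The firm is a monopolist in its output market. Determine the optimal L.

Marginal revenue from the inverse demand is MR = 32 − 4y.
The marginal product is MP_L = L^(-1/2).
A monopolist hires until marginal revenue product equals the wage: MR·MP_L = w.
At L, y = 2·√L. Substituting and solving: (32 − 8·√L)·L^(-1/2) = 8 gives L = 4.

L* = 4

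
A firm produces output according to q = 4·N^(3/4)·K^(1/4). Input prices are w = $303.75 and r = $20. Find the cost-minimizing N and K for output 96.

Cost minimization requires the marginal rate of technical substitution to equal the input-price ratio: MP_N/MP_K = w/r.
Here MP_N/MP_K = (3/4)·(K/N)/(1/4) = 3·(K/N). Setting this equal to 303.75/20 = 15.1875 gives K = 5.0625N.
Substituting into q = 96: 4·N^(3/4)·(5.0625N)^(1/4) = 96.
Solving, N = 16 and K = 81.

N* = 16, K* = 81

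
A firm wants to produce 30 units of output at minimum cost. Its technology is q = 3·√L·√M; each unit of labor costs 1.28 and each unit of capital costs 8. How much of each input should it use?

L* = 25, M* = 4

Cost minimization requires the marginal rate of technical substitution to equal the input-price ratio: MP_L/MP_M = w/r.
Here MP_L/MP_M = (1/2)·(M/L)/(1/2) = (M/L). Setting this equal to 1.28/8 = 0.16 gives M = 0.16L.
Substituting into q = 30: 3·L^(1/2)·(0.16L)^(1/2) = 30.
Solving, L = 25 and M = 4.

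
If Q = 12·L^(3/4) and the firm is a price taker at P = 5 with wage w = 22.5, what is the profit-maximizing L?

L* = 16

MP_L = (3/4)·12·L^(-1/4) = 9·L^(-1/4).
Profit maximization for a price taker requires P·MP_L = w: 5·9·L^(-1/4) = 22.5.
So L^(-1/4) = 0.5, which gives L = 16.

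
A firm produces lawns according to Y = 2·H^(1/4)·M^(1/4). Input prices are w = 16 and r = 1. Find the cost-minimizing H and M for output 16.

Cost minimization requires the marginal rate of technical substitution to equal the input-price ratio: MP_H/MP_M = w/r.
Here MP_H/MP_M = (1/4)·(M/H)/(1/4) = (M/H). Setting this equal to 16/1 = 16 gives M = 16H.
Substituting into Y = 16: 2·H^(1/4)·(16H)^(1/4) = 16.
Solving, H = 16 and M = 256.

H* = 16, M* = 256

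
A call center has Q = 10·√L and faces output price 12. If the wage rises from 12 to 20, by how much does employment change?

From P·MP_L = w with MP_L = 5·L^(-1/2), the labor demand is L(w) = (60/w)^(2).
At w = 12: L = 25. At w = 20: L = 9.
ΔL = 9 − 25 = -16.

ΔL = -16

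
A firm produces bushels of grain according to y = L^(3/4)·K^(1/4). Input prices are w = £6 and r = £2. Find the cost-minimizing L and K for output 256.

L* = 256, K* = 256

Cost minimization requires the marginal rate of technical substitution to equal the input-price ratio: MP_L/MP_K = w/r.
Here MP_L/MP_K = (3/4)·(K/L)/(1/4) = 3·(K/L). Setting this equal to 6/2 = 3 gives K = L.
Substituting into y = 256: L^(3/4)·(L)^(1/4) = 256.
Solving, L = 256 and K = 256.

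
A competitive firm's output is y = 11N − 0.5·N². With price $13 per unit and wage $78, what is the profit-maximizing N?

The marginal product of N is MP_N = 11 − N.
A price-taking firm hires until the value of the marginal product equals the wage: P·MP_N = w, so 13·(11 − N) = 78.
Then 11 − N = 6, giving N = 5.

N* = 5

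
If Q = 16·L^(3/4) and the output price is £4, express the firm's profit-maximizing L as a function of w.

MP_L = (3/4)·16·L^(-1/4) = 12·L^(-1/4).
Setting P·MP_L = w: 48·L^(-1/4) = w.
Solving for L: L^(-1/4) = w/48, so L = (48/w)^(4).

L(w) = 5308416/w^(4)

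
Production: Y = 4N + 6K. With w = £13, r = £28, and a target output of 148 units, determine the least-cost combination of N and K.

N* = 37, K* = 0

The inputs are perfect substitutes, so the firm uses whichever has the lower cost per unit of output.
Cost per unit of output via N is w/4 = 3.25; via K it is r/6 = 14/3. N is cheaper.
Producing Y = 148 with N alone: N = 37, K = 0.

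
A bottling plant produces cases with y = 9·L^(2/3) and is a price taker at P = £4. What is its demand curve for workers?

L(w) = 13824/w³

MP_L = (2/3)·9·L^(-1/3) = 6·L^(-1/3).
Setting P·MP_L = w: 24·L^(-1/3) = w.
Solving for L: L^(-1/3) = w/24, so L = (24/w)^(3).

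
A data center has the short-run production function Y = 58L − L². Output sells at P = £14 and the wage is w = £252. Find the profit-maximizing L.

The marginal product of L is MP_L = 58 − 2L.
A price-taking firm hires until the value of the marginal product equals the wage: P·MP_L = w, so 14·(58 − 2L) = 252.
Then 58 − 2L = 18, giving L = 20.

L* = 20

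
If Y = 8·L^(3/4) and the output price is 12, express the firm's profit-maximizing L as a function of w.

L(w) = (72/w)^(4)

MP_L = (3/4)·8·L^(-1/4) = 6·L^(-1/4).
Setting P·MP_L = w: 72·L^(-1/4) = w.
Solving for L: L^(-1/4) = w/72, so L = (72/w)^(4).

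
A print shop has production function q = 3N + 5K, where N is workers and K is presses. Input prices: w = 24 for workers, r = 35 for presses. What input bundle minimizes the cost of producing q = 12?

The inputs are perfect substitutes, so the firm uses whichever has the lower cost per unit of output.
Cost per unit of output via N is w/3 = 8; via K it is r/5 = 7. K is cheaper.
Producing q = 12 with K alone: N = 0, K = 2.4.

N* = 0, K* = 2.4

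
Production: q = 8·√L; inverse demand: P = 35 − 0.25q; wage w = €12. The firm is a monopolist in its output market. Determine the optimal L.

L* = 25

Marginal revenue from the inverse demand is MR = 35 − 0.5q.
The marginal product is MP_L = 4·L^(-1/2).
A monopolist hires until marginal revenue product equals the wage: MR·MP_L = w.
At L, q = 8·√L. Substituting and solving: (35 − 4·√L)·4·L^(-1/2) = 12 gives L = 25.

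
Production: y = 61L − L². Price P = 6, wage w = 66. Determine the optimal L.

L* = 25

The marginal product of L is MP_L = 61 − 2L.
A price-taking firm hires until the value of the marginal product equals the wage: P·MP_L = w, so 6·(61 − 2L) = 66.
Then 61 − 2L = 11, giving L = 25.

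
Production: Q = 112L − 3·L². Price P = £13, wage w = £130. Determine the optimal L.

L* = 17

The marginal product of L is MP_L = 112 − 6L.
A price-taking firm hires until the value of the marginal product equals the wage: P·MP_L = w, so 13·(112 − 6L) = 130.
Then 112 − 6L = 10, giving L = 17.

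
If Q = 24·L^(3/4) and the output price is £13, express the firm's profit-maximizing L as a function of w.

MP_L = (3/4)·24·L^(-1/4) = 18·L^(-1/4).
Setting P·MP_L = w: 234·L^(-1/4) = w.
Solving for L: L^(-1/4) = w/234, so L = (234/w)^(4).

L(w) = (234/w)^(4)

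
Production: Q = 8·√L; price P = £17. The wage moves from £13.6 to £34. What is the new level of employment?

From P·MP_L = w with MP_L = 4·L^(-1/2), the labor demand is L(w) = (68/w)^(2).
At w = 13.6: L = 25. At w = 34: L = 4.

L* = 4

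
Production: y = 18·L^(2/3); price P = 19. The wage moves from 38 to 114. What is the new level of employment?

L* = 8

From P·MP_L = w with MP_L = 12·L^(-1/3), the labor demand is L(w) = (228/w)^(3).
At w = 38: L = 216. At w = 114: L = 8.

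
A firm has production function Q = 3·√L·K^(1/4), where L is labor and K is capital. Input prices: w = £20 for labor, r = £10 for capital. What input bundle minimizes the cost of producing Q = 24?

Cost minimization requires the marginal rate of technical substitution to equal the input-price ratio: MP_L/MP_K = w/r.
Here MP_L/MP_K = (1/2)·(K/L)/(1/4) = 2·(K/L). Setting this equal to 20/10 = 2 gives K = L.
Substituting into Q = 24: 3·L^(1/2)·(L)^(1/4) = 24.
Solving, L = 16 and K = 16.

L* = 16, K* = 16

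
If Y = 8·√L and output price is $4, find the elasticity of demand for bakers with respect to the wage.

ε = -2

MP_L = (1/2)·8·L^(-1/2), so P·MP_L = w gives 16·L^(-1/2) = w.
Solving, L(w) = (16/w)^(2). This is a constant-elasticity form: L ∝ w^(−2), so ε = −2.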